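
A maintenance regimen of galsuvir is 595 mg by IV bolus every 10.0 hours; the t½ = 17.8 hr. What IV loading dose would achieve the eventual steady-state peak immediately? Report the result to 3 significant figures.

1840 mg

k = ln 2 / 17.8 = 0.03894 hr⁻¹
Accumulation ratio R = 1 / (1 − e^(−kτ)) = 1 / (1 − e^(−0.03894×10.0)) = 1 / (1 − 0.6775) = 3.100
Loading dose = maintenance dose × R = 595 × 3.100 ≈ 1840 mg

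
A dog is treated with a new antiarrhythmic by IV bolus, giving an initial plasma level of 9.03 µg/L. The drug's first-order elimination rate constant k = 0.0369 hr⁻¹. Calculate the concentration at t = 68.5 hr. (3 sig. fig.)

C(t) = C₀ e^(−kt) = 9.03 × e^(−0.03690 × 68.5) = 9.03 × e^(−2.528) = 9.03 × 0.07985 ≈ 0.721 µg/L

0.721 µg/L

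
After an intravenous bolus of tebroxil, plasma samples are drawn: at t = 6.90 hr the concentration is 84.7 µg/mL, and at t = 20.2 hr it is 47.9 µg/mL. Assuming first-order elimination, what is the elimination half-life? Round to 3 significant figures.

k = ln(C₁/C₂) / (t₂ − t₁) = ln(84.7/47.9) / (20.2 − 6.90)
  = 0.5700 / 13.30 = 0.04286 hr⁻¹
t½ = ln 2 / k = ln 2 / 0.04286 ≈ 16.2 hours

16.2 hours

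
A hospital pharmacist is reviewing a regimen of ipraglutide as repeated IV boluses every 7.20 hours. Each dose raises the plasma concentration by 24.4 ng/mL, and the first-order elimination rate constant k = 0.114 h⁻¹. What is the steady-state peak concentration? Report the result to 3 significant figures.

43.6 ng/mL

Fraction remaining after one interval: e^(−kτ) = e^(−0.1140 × 7.20) = 0.4401
R = 1 / (1 − 0.4401) = 1.786
Css,max = 24.4 × 1.786 ≈ 43.6 ng/mL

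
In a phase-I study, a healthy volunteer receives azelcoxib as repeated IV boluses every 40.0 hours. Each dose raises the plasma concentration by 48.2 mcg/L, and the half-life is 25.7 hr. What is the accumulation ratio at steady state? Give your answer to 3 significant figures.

k = ln 2 / 25.7 = 0.02697 hr⁻¹
Fraction remaining after one interval: e^(−kτ) = e^(−0.02697 × 40.0) = 0.3400
R = 1 / (1 − 0.3400) = 1 / 0.6600 ≈ 1.52

1.52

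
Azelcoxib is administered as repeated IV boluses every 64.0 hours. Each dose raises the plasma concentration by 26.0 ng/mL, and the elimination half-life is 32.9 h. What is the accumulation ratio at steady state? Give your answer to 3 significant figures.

k = ln 2 / 32.9 = 0.02107 h⁻¹
Fraction remaining after one interval: e^(−kτ) = e^(−0.02107 × 64.0) = 0.2597
R = 1 / (1 − 0.2597) = 1 / 0.7403 ≈ 1.35

1.35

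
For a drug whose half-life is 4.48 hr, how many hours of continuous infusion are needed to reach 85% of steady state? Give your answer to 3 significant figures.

k = ln 2 / 4.48 = 0.1547 hr⁻¹
f = 1 − e^(−kt)  ⇒  t = −ln(1 − f) / k
t = −ln(1 − 0.85) / 0.1547 = 1.897 / 0.1547 ≈ 12.3 hours

12.3 hours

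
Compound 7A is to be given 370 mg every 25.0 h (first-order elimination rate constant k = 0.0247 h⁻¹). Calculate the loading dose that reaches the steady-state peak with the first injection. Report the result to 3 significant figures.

803 mg

Accumulation ratio R = 1 / (1 − e^(−kτ)) = 1 / (1 − e^(−0.02470×25.0)) = 1 / (1 − 0.5393) = 2.171
Loading dose = maintenance dose × R = 370 × 2.171 ≈ 803 mg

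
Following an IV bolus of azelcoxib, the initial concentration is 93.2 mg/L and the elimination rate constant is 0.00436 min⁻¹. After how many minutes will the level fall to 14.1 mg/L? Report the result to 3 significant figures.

433 minutes

C(t) = C₀ e^(−kt)  ⇒  t = ln(C₀/C) / k
t = ln(93.2/14.1) / 0.004360 = 1.889 / 0.004360 ≈ 433 minutes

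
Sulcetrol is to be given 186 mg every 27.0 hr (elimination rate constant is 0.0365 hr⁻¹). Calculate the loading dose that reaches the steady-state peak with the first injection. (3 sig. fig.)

Accumulation ratio R = 1 / (1 − e^(−kτ)) = 1 / (1 − e^(−0.03650×27.0)) = 1 / (1 − 0.3733) = 1.596
Loading dose = maintenance dose × R = 186 × 1.596 ≈ 297 mg

297 mg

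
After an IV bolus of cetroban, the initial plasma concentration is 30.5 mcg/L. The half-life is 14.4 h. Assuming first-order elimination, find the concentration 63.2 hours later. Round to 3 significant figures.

1.46 mcg/L

k = ln 2 / 14.4 = 0.04814 h⁻¹
C(t) = C₀ e^(−kt) = 30.5 × e^(−0.04814 × 63.2) = 30.5 × e^(−3.042) = 30.5 × 0.04773 ≈ 1.46 mcg/L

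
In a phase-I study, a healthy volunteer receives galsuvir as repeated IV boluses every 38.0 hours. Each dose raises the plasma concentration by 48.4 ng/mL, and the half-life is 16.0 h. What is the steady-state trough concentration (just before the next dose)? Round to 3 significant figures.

11.6 ng/mL

k = ln 2 / 16.0 = 0.04332 h⁻¹
Fraction remaining after one interval: e^(−kτ) = e^(−0.04332 × 38.0) = 0.1928
R = 1 / (1 − 0.1928) = 1.239
Css,max = 48.4 × 1.239 = 59.96 ng/mL
Css,min = Css,max × e^(−kτ) = 59.96 × 0.1928 ≈ 11.6 ng/mL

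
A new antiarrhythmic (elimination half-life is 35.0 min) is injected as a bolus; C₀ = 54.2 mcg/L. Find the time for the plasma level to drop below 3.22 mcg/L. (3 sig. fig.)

143 minutes

k = ln 2 / 35.0 = 0.01980 min⁻¹
C(t) = C₀ e^(−kt)  ⇒  t = ln(C₀/C) / k
t = ln(54.2/3.22) / 0.01980 = 2.823 / 0.01980 ≈ 143 minutes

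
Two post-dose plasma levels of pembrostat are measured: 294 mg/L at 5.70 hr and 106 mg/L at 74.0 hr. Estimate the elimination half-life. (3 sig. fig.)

k = ln(C₁/C₂) / (t₂ − t₁) = ln(294/106) / (74.0 − 5.70)
  = 1.020 / 68.30 = 0.01494 hr⁻¹
t½ = ln 2 / k = ln 2 / 0.01494 ≈ 46.4 hours

46.4 hours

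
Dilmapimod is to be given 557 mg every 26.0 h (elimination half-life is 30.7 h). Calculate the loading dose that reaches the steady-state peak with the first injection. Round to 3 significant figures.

k = ln 2 / 30.7 = 0.02258 h⁻¹
Accumulation ratio R = 1 / (1 − e^(−kτ)) = 1 / (1 − e^(−0.02258×26.0)) = 1 / (1 − 0.5560) = 2.252
Loading dose = maintenance dose × R = 557 × 2.252 ≈ 1250 mg

1250 mg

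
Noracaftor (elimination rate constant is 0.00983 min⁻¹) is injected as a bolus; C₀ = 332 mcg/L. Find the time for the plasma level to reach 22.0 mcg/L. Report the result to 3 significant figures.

276 minutes

C(t) = C₀ e^(−kt)  ⇒  t = ln(C₀/C) / k
t = ln(332/22.0) / 0.009830 = 2.714 / 0.009830 ≈ 276 minutes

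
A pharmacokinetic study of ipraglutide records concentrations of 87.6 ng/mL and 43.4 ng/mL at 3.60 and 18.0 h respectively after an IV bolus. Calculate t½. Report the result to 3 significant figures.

k = ln(C₁/C₂) / (t₂ − t₁) = ln(87.6/43.4) / (18.0 − 3.60)
  = 0.7023 / 14.40 = 0.04877 h⁻¹
t½ = ln 2 / k = ln 2 / 0.04877 ≈ 14.2 hours

14.2 hours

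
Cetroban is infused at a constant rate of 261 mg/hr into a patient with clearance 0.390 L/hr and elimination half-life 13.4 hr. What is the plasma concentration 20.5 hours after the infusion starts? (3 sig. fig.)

Css = rate / CL = 261 / 0.390 = 669.2 µg/mL
k = ln 2 / 13.4 = 0.05173 hr⁻¹
C(t) = Css (1 − e^(−kt)) = 669.2 × (1 − e^(−1.060)) = 669.2 × 0.6537 ≈ 437 µg/mL

437 µg/mL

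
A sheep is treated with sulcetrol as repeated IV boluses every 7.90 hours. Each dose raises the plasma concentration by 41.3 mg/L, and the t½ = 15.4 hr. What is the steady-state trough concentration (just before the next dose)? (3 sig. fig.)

k = ln 2 / 15.4 = 0.04501 hr⁻¹
Fraction remaining after one interval: e^(−kτ) = e^(−0.04501 × 7.90) = 0.7008
R = 1 / (1 − 0.7008) = 3.342
Css,max = 41.3 × 3.342 = 138.0 mg/L
Css,min = Css,max × e^(−kτ) = 138.0 × 0.7008 ≈ 96.7 mg/L

96.7 mg/L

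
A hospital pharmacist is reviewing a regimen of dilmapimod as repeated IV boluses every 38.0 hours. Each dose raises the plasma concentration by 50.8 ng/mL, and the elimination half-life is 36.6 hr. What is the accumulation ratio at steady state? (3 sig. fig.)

1.95

k = ln 2 / 36.6 = 0.01894 hr⁻¹
Fraction remaining after one interval: e^(−kτ) = e^(−0.01894 × 38.0) = 0.4869
R = 1 / (1 − 0.4869) = 1 / 0.5131 ≈ 1.95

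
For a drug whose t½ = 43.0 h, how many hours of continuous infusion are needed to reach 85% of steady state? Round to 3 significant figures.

k = ln 2 / 43.0 = 0.01612 h⁻¹
f = 1 − e^(−kt)  ⇒  t = −ln(1 − f) / k
t = −ln(1 − 0.85) / 0.01612 = 1.897 / 0.01612 ≈ 118 hours

118 hours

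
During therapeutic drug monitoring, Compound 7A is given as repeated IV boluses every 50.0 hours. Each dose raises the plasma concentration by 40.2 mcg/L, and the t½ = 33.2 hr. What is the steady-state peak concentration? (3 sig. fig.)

k = ln 2 / 33.2 = 0.02088 hr⁻¹
Fraction remaining after one interval: e^(−kτ) = e^(−0.02088 × 50.0) = 0.3521
R = 1 / (1 − 0.3521) = 1.543
Css,max = 40.2 × 1.543 ≈ 62.0 mcg/L

62.0 mcg/L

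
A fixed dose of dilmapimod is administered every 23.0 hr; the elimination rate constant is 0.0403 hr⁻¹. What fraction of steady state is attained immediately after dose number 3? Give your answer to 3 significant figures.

0.938

f_n = 1 − e^(−nkτ) = 1 − e^(−3 × 0.04030 × 23.0) = 1 − e^(−2.781) = 1 − 0.06200 ≈ 0.938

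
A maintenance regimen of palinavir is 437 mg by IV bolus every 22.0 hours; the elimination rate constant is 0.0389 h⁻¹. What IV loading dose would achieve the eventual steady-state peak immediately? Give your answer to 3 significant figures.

Accumulation ratio R = 1 / (1 − e^(−kτ)) = 1 / (1 − e^(−0.03890×22.0)) = 1 / (1 − 0.4249) = 1.739
Loading dose = maintenance dose × R = 437 × 1.739 ≈ 760 mg

760 mg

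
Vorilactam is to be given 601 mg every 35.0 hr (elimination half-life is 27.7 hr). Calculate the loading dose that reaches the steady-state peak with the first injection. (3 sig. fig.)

k = ln 2 / 27.7 = 0.02502 hr⁻¹
Accumulation ratio R = 1 / (1 − e^(−kτ)) = 1 / (1 − e^(−0.02502×35.0)) = 1 / (1 − 0.4165) = 1.714
Loading dose = maintenance dose × R = 601 × 1.714 ≈ 1030 mg

1030 mg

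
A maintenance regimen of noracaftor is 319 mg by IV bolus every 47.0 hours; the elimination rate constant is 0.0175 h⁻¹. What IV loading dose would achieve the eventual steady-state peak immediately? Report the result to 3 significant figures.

569 mg

Accumulation ratio R = 1 / (1 − e^(−kτ)) = 1 / (1 − e^(−0.01750×47.0)) = 1 / (1 − 0.4393) = 1.784
Loading dose = maintenance dose × R = 319 × 1.784 ≈ 569 mg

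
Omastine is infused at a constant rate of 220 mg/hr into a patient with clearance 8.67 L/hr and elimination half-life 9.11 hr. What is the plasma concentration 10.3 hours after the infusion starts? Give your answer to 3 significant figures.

13.8 mg/L

Css = rate / CL = 220 / 8.67 = 25.37 mg/L
k = ln 2 / 9.11 = 0.07609 hr⁻¹
C(t) = Css (1 − e^(−kt)) = 25.37 × (1 − e^(−0.7837)) = 25.37 × 0.5433 ≈ 13.8 mg/L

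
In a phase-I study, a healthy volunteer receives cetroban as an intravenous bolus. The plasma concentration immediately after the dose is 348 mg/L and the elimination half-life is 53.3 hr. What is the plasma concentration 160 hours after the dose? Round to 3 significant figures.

k = ln 2 / 53.3 = 0.01300 hr⁻¹
C(t) = C₀ e^(−kt) = 348 × e^(−0.01300 × 160) = 348 × e^(−2.081) = 348 × 0.1248 ≈ 43.4 mg/L

43.4 mg/L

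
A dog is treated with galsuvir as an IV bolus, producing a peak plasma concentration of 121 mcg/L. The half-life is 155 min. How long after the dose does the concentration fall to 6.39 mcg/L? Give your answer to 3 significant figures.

658 minutes

k = ln 2 / 155 = 0.004472 min⁻¹
C(t) = C₀ e^(−kt)  ⇒  t = ln(C₀/C) / k
t = ln(121/6.39) / 0.004472 = 2.941 / 0.004472 ≈ 658 minutes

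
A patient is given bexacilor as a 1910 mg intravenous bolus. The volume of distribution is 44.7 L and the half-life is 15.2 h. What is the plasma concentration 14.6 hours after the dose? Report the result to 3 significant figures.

22.0 mg/L

C₀ = dose / V = 1910 / 44.7 = 42.73 mg/L
k = ln 2 / 15.2 = 0.04560 h⁻¹
C(t) = C₀ e^(−kt) = 42.73 × e^(−0.04560 × 14.6) = 42.73 × e^(−0.6658) = 42.73 × 0.5139 ≈ 22.0 mg/L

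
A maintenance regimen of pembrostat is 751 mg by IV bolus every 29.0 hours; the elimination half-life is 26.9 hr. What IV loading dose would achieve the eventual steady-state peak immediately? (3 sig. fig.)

1430 mg

k = ln 2 / 26.9 = 0.02577 hr⁻¹
Accumulation ratio R = 1 / (1 − e^(−kτ)) = 1 / (1 − e^(−0.02577×29.0)) = 1 / (1 − 0.4737) = 1.900
Loading dose = maintenance dose × R = 751 × 1.900 ≈ 1430 mg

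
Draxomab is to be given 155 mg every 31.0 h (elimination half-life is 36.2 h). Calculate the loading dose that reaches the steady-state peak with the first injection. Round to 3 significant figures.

k = ln 2 / 36.2 = 0.01915 h⁻¹
Accumulation ratio R = 1 / (1 − e^(−kτ)) = 1 / (1 − e^(−0.01915×31.0)) = 1 / (1 − 0.5523) = 2.234
Loading dose = maintenance dose × R = 155 × 2.234 ≈ 346 mg

346 mg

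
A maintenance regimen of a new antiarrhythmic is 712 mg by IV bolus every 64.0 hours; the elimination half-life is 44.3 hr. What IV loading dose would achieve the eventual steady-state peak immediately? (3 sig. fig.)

k = ln 2 / 44.3 = 0.01565 hr⁻¹
Accumulation ratio R = 1 / (1 − e^(−kτ)) = 1 / (1 − e^(−0.01565×64.0)) = 1 / (1 − 0.3674) = 1.581
Loading dose = maintenance dose × R = 712 × 1.581 ≈ 1130 mg

1130 mg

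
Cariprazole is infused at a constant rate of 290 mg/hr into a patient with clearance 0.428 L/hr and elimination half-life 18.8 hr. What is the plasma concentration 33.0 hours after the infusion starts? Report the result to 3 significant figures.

Css = rate / CL = 290 / 0.428 = 677.6 mg/L
k = ln 2 / 18.8 = 0.03687 hr⁻¹
C(t) = Css (1 − e^(−kt)) = 677.6 × (1 − e^(−1.217)) = 677.6 × 0.7038 ≈ 477 mg/L

477 mg/L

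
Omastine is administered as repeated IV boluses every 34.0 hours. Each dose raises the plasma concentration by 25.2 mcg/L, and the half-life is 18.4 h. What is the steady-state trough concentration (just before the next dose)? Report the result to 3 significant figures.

9.69 mcg/L

k = ln 2 / 18.4 = 0.03767 h⁻¹
Fraction remaining after one interval: e^(−kτ) = e^(−0.03767 × 34.0) = 0.2778
R = 1 / (1 − 0.2778) = 1.385
Css,max = 25.2 × 1.385 = 34.89 mcg/L
Css,min = Css,max × e^(−kτ) = 34.89 × 0.2778 ≈ 9.69 mcg/L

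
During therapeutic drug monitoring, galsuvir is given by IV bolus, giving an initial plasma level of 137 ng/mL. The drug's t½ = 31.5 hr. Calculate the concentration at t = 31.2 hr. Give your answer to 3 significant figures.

69.0 ng/mL

k = ln 2 / 31.5 = 0.02200 hr⁻¹
C(t) = C₀ e^(−kt) = 137 × e^(−0.02200 × 31.2) = 137 × e^(−0.6865) = 137 × 0.5033 ≈ 69.0 ng/mL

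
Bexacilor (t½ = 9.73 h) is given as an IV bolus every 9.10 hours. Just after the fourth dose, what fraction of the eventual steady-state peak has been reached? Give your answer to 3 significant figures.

0.925

k = ln 2 / 9.73 = 0.07124 h⁻¹
f_n = 1 − e^(−nkτ) = 1 − e^(−4 × 0.07124 × 9.10) = 1 − e^(−2.593) = 1 − 0.07479 ≈ 0.925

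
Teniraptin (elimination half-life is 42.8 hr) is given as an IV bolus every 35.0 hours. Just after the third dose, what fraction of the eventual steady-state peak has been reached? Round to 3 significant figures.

k = ln 2 / 42.8 = 0.01620 hr⁻¹
f_n = 1 − e^(−nkτ) = 1 − e^(−3 × 0.01620 × 35.0) = 1 − e^(−1.700) = 1 − 0.1826 ≈ 0.817

0.817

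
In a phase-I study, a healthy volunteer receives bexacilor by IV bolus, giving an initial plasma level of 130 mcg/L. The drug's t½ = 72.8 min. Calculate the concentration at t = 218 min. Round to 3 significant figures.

16.3 mcg/L

k = ln 2 / 72.8 = 0.009521 min⁻¹
C(t) = C₀ e^(−kt) = 130 × e^(−0.009521 × 218) = 130 × e^(−2.076) = 130 × 0.1255 ≈ 16.3 mcg/L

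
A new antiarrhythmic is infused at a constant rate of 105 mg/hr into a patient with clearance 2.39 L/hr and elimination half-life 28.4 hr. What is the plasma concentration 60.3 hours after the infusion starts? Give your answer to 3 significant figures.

Css = rate / CL = 105 / 2.39 = 43.93 mg/L
k = ln 2 / 28.4 = 0.02441 hr⁻¹
C(t) = Css (1 − e^(−kt)) = 43.93 × (1 − e^(−1.472)) = 43.93 × 0.7705 ≈ 33.8 mg/L

33.8 mg/L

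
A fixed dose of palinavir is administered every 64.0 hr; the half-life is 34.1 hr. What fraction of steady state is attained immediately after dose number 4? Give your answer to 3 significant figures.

k = ln 2 / 34.1 = 0.02033 hr⁻¹
f_n = 1 − e^(−nkτ) = 1 − e^(−4 × 0.02033 × 64.0) = 1 − e^(−5.204) = 1 − 0.005496 ≈ 0.995

0.995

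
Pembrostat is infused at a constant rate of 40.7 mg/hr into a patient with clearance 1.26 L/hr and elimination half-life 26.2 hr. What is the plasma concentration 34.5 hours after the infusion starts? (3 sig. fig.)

19.3 mg/L

Css = rate / CL = 40.7 / 1.26 = 32.30 mg/L
k = ln 2 / 26.2 = 0.02646 hr⁻¹
C(t) = Css (1 − e^(−kt)) = 32.30 × (1 − e^(−0.9127)) = 32.30 × 0.5986 ≈ 19.3 mg/L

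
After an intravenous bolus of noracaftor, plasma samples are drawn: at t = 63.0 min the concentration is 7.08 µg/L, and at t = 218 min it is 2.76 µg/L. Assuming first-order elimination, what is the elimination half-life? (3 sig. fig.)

114 minutes

k = ln(C₁/C₂) / (t₂ − t₁) = ln(7.08/2.76) / (218 − 63.0)
  = 0.9420 / 155.0 = 0.006078 min⁻¹
t½ = ln 2 / k = ln 2 / 0.006078 ≈ 114 minutes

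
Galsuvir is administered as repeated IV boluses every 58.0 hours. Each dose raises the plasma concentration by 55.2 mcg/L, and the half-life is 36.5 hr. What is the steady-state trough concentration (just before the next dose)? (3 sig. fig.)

27.5 mcg/L

k = ln 2 / 36.5 = 0.01899 hr⁻¹
Fraction remaining after one interval: e^(−kτ) = e^(−0.01899 × 58.0) = 0.3324
R = 1 / (1 − 0.3324) = 1.498
Css,max = 55.2 × 1.498 = 82.68 mcg/L
Css,min = Css,max × e^(−kτ) = 82.68 × 0.3324 ≈ 27.5 mcg/L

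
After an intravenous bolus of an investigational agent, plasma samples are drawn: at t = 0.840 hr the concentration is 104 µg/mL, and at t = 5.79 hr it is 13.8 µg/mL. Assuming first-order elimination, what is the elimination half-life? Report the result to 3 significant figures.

1.70 hours

k = ln(C₁/C₂) / (t₂ − t₁) = ln(104/13.8) / (5.79 − 0.840)
  = 2.020 / 4.950 = 0.4080 hr⁻¹
t½ = ln 2 / k = ln 2 / 0.4080 ≈ 1.70 hours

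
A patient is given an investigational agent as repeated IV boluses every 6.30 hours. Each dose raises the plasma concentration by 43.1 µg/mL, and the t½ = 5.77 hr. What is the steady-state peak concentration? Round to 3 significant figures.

k = ln 2 / 5.77 = 0.1201 hr⁻¹
Fraction remaining after one interval: e^(−kτ) = e^(−0.1201 × 6.30) = 0.4692
R = 1 / (1 − 0.4692) = 1.884
Css,max = 43.1 × 1.884 ≈ 81.2 µg/mL

81.2 µg/mL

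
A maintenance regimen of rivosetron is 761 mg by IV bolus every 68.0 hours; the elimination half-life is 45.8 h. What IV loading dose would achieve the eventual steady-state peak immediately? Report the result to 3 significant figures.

k = ln 2 / 45.8 = 0.01513 h⁻¹
Accumulation ratio R = 1 / (1 − e^(−kτ)) = 1 / (1 − e^(−0.01513×68.0)) = 1 / (1 − 0.3573) = 1.556
Loading dose = maintenance dose × R = 761 × 1.556 ≈ 1180 mg

1180 mg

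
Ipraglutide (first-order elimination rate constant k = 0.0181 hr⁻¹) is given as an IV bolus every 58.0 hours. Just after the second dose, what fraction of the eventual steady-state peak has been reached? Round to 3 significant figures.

f_n = 1 − e^(−nkτ) = 1 − e^(−2 × 0.01810 × 58.0) = 1 − e^(−2.100) = 1 − 0.1225 ≈ 0.877

0.877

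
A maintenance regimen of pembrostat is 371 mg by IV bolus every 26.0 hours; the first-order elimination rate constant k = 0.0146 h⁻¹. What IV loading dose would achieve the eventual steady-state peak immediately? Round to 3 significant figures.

Accumulation ratio R = 1 / (1 − e^(−kτ)) = 1 / (1 − e^(−0.01460×26.0)) = 1 / (1 − 0.6841) = 3.166
Loading dose = maintenance dose × R = 371 × 3.166 ≈ 1170 mg

1170 mg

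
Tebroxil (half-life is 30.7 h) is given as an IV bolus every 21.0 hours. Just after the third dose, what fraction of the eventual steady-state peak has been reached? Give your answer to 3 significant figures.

0.759

k = ln 2 / 30.7 = 0.02258 h⁻¹
f_n = 1 − e^(−nkτ) = 1 − e^(−3 × 0.02258 × 21.0) = 1 − e^(−1.422) = 1 − 0.2411 ≈ 0.759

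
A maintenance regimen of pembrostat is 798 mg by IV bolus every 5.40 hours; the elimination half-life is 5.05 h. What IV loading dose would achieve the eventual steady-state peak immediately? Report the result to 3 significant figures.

1520 mg

k = ln 2 / 5.05 = 0.1373 h⁻¹
Accumulation ratio R = 1 / (1 − e^(−kτ)) = 1 / (1 − e^(−0.1373×5.40)) = 1 / (1 − 0.4765) = 1.910
Loading dose = maintenance dose × R = 798 × 1.910 ≈ 1520 mg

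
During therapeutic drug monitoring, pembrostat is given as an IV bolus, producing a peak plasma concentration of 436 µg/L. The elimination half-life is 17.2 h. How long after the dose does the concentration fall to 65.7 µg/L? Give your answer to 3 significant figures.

47.0 hours

k = ln 2 / 17.2 = 0.04030 h⁻¹
C(t) = C₀ e^(−kt)  ⇒  t = ln(C₀/C) / k
t = ln(436/65.7) / 0.04030 = 1.893 / 0.04030 ≈ 47.0 hours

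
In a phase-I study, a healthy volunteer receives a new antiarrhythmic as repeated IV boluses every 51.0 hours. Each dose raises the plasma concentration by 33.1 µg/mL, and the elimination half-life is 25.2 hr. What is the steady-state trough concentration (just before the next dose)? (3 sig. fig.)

k = ln 2 / 25.2 = 0.02751 hr⁻¹
Fraction remaining after one interval: e^(−kτ) = e^(−0.02751 × 51.0) = 0.2459
R = 1 / (1 − 0.2459) = 1.326
Css,max = 33.1 × 1.326 = 43.89 µg/mL
Css,min = Css,max × e^(−kτ) = 43.89 × 0.2459 ≈ 10.8 µg/mL

10.8 µg/mL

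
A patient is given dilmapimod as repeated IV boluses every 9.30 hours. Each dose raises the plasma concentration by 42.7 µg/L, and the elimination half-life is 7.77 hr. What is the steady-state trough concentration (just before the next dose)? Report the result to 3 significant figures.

33.0 µg/L

k = ln 2 / 7.77 = 0.08921 hr⁻¹
Fraction remaining after one interval: e^(−kτ) = e^(−0.08921 × 9.30) = 0.4362
R = 1 / (1 − 0.4362) = 1.774
Css,max = 42.7 × 1.774 = 75.74 µg/L
Css,min = Css,max × e^(−kτ) = 75.74 × 0.4362 ≈ 33.0 µg/L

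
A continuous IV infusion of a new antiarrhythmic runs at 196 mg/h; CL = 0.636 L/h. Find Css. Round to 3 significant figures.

308 mg/L

Css = infusion rate / CL = 196 / 0.636 ≈ 308 mg/L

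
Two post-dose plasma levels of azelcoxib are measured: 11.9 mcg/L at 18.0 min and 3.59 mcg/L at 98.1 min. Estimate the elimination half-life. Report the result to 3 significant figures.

k = ln(C₁/C₂) / (t₂ − t₁) = ln(11.9/3.59) / (98.1 − 18.0)
  = 1.198 / 80.10 = 0.01496 min⁻¹
t½ = ln 2 / k = ln 2 / 0.01496 ≈ 46.3 minutes

46.3 minutes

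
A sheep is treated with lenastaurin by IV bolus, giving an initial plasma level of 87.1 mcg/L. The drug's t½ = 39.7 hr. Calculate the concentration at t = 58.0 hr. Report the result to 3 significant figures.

31.6 mcg/L

k = ln 2 / 39.7 = 0.01746 hr⁻¹
C(t) = C₀ e^(−kt) = 87.1 × e^(−0.01746 × 58.0) = 87.1 × e^(−1.013) = 87.1 × 0.3633 ≈ 31.6 mcg/L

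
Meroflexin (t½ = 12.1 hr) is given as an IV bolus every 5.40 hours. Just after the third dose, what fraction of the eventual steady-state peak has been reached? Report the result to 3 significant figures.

0.605

k = ln 2 / 12.1 = 0.05728 hr⁻¹
f_n = 1 − e^(−nkτ) = 1 − e^(−3 × 0.05728 × 5.40) = 1 − e^(−0.9280) = 1 − 0.3953 ≈ 0.605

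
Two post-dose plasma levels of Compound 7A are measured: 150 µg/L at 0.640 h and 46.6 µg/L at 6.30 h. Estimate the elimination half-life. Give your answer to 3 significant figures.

3.36 hours

k = ln(C₁/C₂) / (t₂ − t₁) = ln(150/46.6) / (6.30 − 0.640)
  = 1.169 / 5.660 = 0.2065 h⁻¹
t½ = ln 2 / k = ln 2 / 0.2065 ≈ 3.36 hours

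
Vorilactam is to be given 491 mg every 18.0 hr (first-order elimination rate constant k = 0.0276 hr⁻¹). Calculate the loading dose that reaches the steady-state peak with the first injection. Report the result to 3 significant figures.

Accumulation ratio R = 1 / (1 − e^(−kτ)) = 1 / (1 − e^(−0.02760×18.0)) = 1 / (1 − 0.6085) = 2.554
Loading dose = maintenance dose × R = 491 × 2.554 ≈ 1250 mg

1250 mg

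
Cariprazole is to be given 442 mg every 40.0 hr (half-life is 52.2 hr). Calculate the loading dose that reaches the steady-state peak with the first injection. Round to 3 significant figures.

k = ln 2 / 52.2 = 0.01328 hr⁻¹
Accumulation ratio R = 1 / (1 − e^(−kτ)) = 1 / (1 − e^(−0.01328×40.0)) = 1 / (1 − 0.5879) = 2.427
Loading dose = maintenance dose × R = 442 × 2.427 ≈ 1070 mg

1070 mg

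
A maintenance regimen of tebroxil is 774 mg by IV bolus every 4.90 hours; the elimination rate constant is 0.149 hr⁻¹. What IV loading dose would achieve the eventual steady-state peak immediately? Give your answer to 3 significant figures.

1490 mg

Accumulation ratio R = 1 / (1 − e^(−kτ)) = 1 / (1 − e^(−0.1490×4.90)) = 1 / (1 − 0.4819) = 1.930
Loading dose = maintenance dose × R = 774 × 1.930 ≈ 1490 mg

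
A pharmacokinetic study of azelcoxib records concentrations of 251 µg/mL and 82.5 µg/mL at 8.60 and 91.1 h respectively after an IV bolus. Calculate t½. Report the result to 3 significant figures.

k = ln(C₁/C₂) / (t₂ − t₁) = ln(251/82.5) / (91.1 − 8.60)
  = 1.113 / 82.50 = 0.01349 h⁻¹
t½ = ln 2 / k = ln 2 / 0.01349 ≈ 51.4 hours

51.4 hours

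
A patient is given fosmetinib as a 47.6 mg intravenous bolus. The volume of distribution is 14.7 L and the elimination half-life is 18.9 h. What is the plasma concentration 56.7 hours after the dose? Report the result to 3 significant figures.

0.405 µg/mL

C₀ = dose / V = 47.6 / 14.7 = 3.238 µg/mL
k = ln 2 / 18.9 = 0.03667 h⁻¹
C(t) = C₀ e^(−kt) = 3.238 × e^(−0.03667 × 56.7) = 3.238 × e^(−2.079) = 3.238 × 0.1250 ≈ 0.405 µg/mL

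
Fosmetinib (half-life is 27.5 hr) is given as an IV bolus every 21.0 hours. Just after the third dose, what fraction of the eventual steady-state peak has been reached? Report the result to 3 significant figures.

k = ln 2 / 27.5 = 0.02521 hr⁻¹
f_n = 1 − e^(−nkτ) = 1 − e^(−3 × 0.02521 × 21.0) = 1 − e^(−1.588) = 1 − 0.2043 ≈ 0.796

0.796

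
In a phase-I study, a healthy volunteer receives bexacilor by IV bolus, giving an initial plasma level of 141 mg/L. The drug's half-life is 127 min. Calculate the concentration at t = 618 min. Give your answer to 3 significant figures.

4.83 mg/L

k = ln 2 / 127 = 0.005458 min⁻¹
618 min is 4.866 half-lives, so C = 141 × (1/2)^4.866 = 141 × 0.03429 ≈ 4.83 mg/L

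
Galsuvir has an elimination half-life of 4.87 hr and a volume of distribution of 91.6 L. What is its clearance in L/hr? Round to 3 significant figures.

13.0 L/hr

k = ln 2 / t½ = ln 2 / 4.87 = 0.1423 hr⁻¹
CL = k · V = 0.1423 × 91.6 ≈ 13.0 L/hr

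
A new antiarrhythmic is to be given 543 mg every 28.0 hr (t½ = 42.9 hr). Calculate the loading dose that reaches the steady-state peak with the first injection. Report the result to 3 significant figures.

k = ln 2 / 42.9 = 0.01616 hr⁻¹
Accumulation ratio R = 1 / (1 − e^(−kτ)) = 1 / (1 − e^(−0.01616×28.0)) = 1 / (1 − 0.6361) = 2.748
Loading dose = maintenance dose × R = 543 × 2.748 ≈ 1490 mg

1490 mg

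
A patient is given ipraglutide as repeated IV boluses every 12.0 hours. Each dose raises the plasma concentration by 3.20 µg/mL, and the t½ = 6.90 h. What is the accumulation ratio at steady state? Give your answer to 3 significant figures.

1.43

k = ln 2 / 6.90 = 0.1005 h⁻¹
Fraction remaining after one interval: e^(−kτ) = e^(−0.1005 × 12.0) = 0.2996
R = 1 / (1 − 0.2996) = 1 / 0.7004 ≈ 1.43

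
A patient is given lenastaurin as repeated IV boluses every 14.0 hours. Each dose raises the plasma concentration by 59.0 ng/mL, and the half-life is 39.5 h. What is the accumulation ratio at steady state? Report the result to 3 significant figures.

4.59

k = ln 2 / 39.5 = 0.01755 h⁻¹
Fraction remaining after one interval: e^(−kτ) = e^(−0.01755 × 14.0) = 0.7822
R = 1 / (1 − 0.7822) = 1 / 0.2178 ≈ 4.59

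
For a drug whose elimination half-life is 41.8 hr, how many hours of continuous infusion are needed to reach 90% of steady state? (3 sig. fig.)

k = ln 2 / 41.8 = 0.01658 hr⁻¹
f = 1 − e^(−kt)  ⇒  t = −ln(1 − f) / k
t = −ln(1 − 0.9) / 0.01658 = 2.303 / 0.01658 ≈ 139 hours

139 hours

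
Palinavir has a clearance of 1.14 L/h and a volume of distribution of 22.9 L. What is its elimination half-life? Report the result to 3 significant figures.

k = CL / V = 1.14 / 22.9 = 0.04978 h⁻¹
t½ = ln 2 / k = ln 2 / 0.04978 ≈ 13.9 hours

13.9 hours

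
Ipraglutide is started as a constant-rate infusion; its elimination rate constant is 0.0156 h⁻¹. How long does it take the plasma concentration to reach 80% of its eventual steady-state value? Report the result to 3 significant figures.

103 hours

f = 1 − e^(−kt)  ⇒  t = −ln(1 − f) / k
t = −ln(1 − 0.8) / 0.01560 = 1.609 / 0.01560 ≈ 103 hours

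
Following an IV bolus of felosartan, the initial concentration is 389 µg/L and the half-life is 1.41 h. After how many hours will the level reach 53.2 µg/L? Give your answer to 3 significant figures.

k = ln 2 / 1.41 = 0.4916 h⁻¹
C(t) = C₀ e^(−kt)  ⇒  t = ln(C₀/C) / k
t = ln(389/53.2) / 0.4916 = 1.990 / 0.4916 ≈ 4.05 hours

4.05 hours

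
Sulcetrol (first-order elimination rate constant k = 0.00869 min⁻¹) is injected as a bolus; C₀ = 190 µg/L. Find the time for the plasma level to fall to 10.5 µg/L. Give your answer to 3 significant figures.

C(t) = C₀ e^(−kt)  ⇒  t = ln(C₀/C) / k
t = ln(190/10.5) / 0.008690 = 2.896 / 0.008690 ≈ 333 minutes

333 minutes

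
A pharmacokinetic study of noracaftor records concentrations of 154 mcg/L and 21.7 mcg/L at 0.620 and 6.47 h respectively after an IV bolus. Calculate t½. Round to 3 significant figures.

2.07 hours

k = ln(C₁/C₂) / (t₂ − t₁) = ln(154/21.7) / (6.47 − 0.620)
  = 1.960 / 5.850 = 0.3350 h⁻¹
t½ = ln 2 / k = ln 2 / 0.3350 ≈ 2.07 hours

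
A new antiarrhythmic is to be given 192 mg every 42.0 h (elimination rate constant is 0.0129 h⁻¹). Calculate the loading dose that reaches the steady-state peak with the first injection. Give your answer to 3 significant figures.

459 mg

Accumulation ratio R = 1 / (1 − e^(−kτ)) = 1 / (1 − e^(−0.01290×42.0)) = 1 / (1 − 0.5817) = 2.391
Loading dose = maintenance dose × R = 192 × 2.391 ≈ 459 mg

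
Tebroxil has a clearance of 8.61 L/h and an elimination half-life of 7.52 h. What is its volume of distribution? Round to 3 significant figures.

k = ln 2 / t½ = ln 2 / 7.52 = 0.09217 h⁻¹
V = CL / k = 8.61 / 0.09217 ≈ 93.4 L

93.4 L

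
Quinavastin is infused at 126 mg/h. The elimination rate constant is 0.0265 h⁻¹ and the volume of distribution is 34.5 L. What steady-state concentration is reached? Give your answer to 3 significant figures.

138 mg/L

CL = k · V = 0.0265 × 34.5 = 0.9143 L/h
Css = rate / CL = 126 / 0.9143 ≈ 138 mg/L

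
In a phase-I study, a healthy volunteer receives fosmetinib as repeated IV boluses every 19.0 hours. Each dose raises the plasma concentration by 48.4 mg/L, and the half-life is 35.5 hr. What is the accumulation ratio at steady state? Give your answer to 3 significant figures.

3.23

k = ln 2 / 35.5 = 0.01953 hr⁻¹
Fraction remaining after one interval: e^(−kτ) = e^(−0.01953 × 19.0) = 0.6901
R = 1 / (1 − 0.6901) = 1 / 0.3099 ≈ 3.23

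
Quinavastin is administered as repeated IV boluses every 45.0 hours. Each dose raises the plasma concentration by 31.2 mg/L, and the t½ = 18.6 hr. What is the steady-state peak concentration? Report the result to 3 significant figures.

38.4 mg/L

k = ln 2 / 18.6 = 0.03727 hr⁻¹
Fraction remaining after one interval: e^(−kτ) = e^(−0.03727 × 45.0) = 0.1869
R = 1 / (1 − 0.1869) = 1.230
Css,max = 31.2 × 1.230 ≈ 38.4 mg/L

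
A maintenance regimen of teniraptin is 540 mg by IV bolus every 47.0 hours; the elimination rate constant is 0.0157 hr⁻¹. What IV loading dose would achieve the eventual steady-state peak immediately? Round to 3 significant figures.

1030 mg

Accumulation ratio R = 1 / (1 − e^(−kτ)) = 1 / (1 − e^(−0.01570×47.0)) = 1 / (1 − 0.4781) = 1.916
Loading dose = maintenance dose × R = 540 × 1.916 ≈ 1030 mg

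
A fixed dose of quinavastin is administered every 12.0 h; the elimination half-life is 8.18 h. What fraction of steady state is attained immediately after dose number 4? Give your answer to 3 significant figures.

0.983

k = ln 2 / 8.18 = 0.08474 h⁻¹
f_n = 1 − e^(−nkτ) = 1 − e^(−4 × 0.08474 × 12.0) = 1 − e^(−4.067) = 1 − 0.01712 ≈ 0.983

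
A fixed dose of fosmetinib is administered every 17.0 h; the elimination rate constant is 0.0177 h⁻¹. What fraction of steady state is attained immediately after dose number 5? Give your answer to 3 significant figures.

f_n = 1 − e^(−nkτ) = 1 − e^(−5 × 0.01770 × 17.0) = 1 − e^(−1.504) = 1 − 0.2221 ≈ 0.778

0.778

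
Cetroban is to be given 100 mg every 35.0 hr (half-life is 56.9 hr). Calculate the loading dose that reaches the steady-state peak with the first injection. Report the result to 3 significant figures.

288 mg

k = ln 2 / 56.9 = 0.01218 hr⁻¹
Accumulation ratio R = 1 / (1 − e^(−kτ)) = 1 / (1 − e^(−0.01218×35.0)) = 1 / (1 − 0.6529) = 2.881
Loading dose = maintenance dose × R = 100 × 2.881 ≈ 288 mg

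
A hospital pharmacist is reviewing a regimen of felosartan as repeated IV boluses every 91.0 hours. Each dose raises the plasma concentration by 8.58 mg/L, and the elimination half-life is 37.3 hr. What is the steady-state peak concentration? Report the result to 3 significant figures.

k = ln 2 / 37.3 = 0.01858 hr⁻¹
Fraction remaining after one interval: e^(−kτ) = e^(−0.01858 × 91.0) = 0.1843
R = 1 / (1 − 0.1843) = 1.226
Css,max = 8.58 × 1.226 ≈ 10.5 mg/L

10.5 mg/L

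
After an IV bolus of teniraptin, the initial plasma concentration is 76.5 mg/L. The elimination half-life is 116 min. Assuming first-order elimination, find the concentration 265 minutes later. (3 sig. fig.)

k = ln 2 / 116 = 0.005975 min⁻¹
265 min is 2.284 half-lives, so C = 76.5 × (1/2)^2.284 = 76.5 × 0.2053 ≈ 15.7 mg/L

15.7 mg/L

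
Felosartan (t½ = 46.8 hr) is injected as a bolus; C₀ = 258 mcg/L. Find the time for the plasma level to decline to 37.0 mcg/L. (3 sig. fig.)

131 hours

k = ln 2 / 46.8 = 0.01481 hr⁻¹
C(t) = C₀ e^(−kt)  ⇒  t = ln(C₀/C) / k
t = ln(258/37.0) / 0.01481 = 1.942 / 0.01481 ≈ 131 hours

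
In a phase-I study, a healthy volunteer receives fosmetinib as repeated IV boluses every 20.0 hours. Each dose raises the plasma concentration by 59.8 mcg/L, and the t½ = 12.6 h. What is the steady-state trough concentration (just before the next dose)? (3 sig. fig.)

29.8 mcg/L

k = ln 2 / 12.6 = 0.05501 h⁻¹
Fraction remaining after one interval: e^(−kτ) = e^(−0.05501 × 20.0) = 0.3328
R = 1 / (1 − 0.3328) = 1.499
Css,max = 59.8 × 1.499 = 89.63 mcg/L
Css,min = Css,max × e^(−kτ) = 89.63 × 0.3328 ≈ 29.8 mcg/L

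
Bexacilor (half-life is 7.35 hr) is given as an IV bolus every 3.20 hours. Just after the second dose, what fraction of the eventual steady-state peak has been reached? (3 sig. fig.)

0.453

k = ln 2 / 7.35 = 0.09431 hr⁻¹
f_n = 1 − e^(−nkτ) = 1 − e^(−2 × 0.09431 × 3.20) = 1 − e^(−0.6036) = 1 − 0.5469 ≈ 0.453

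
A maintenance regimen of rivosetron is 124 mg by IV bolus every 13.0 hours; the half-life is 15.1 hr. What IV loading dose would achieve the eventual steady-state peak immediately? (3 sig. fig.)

276 mg

k = ln 2 / 15.1 = 0.04590 hr⁻¹
Accumulation ratio R = 1 / (1 − e^(−kτ)) = 1 / (1 − e^(−0.04590×13.0)) = 1 / (1 − 0.5506) = 2.225
Loading dose = maintenance dose × R = 124 × 2.225 ≈ 276 mg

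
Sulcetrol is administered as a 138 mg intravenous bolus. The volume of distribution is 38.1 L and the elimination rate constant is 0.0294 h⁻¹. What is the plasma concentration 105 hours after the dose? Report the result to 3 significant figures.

C₀ = dose / V = 138 / 38.1 = 3.622 mg/L
C(t) = C₀ e^(−kt) = 3.622 × e^(−0.02940 × 105) = 3.622 × e^(−3.087) = 3.622 × 0.04564 ≈ 0.165 mg/L

0.165 mg/L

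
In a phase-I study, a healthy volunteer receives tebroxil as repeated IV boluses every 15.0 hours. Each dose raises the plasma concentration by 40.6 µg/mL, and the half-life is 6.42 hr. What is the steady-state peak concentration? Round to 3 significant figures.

50.6 µg/mL

k = ln 2 / 6.42 = 0.1080 hr⁻¹
Fraction remaining after one interval: e^(−kτ) = e^(−0.1080 × 15.0) = 0.1980
R = 1 / (1 − 0.1980) = 1.247
Css,max = 40.6 × 1.247 ≈ 50.6 µg/mL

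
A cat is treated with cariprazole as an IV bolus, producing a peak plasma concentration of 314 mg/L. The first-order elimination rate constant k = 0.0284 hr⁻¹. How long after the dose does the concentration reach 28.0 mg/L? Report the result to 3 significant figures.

85.1 hours

C(t) = C₀ e^(−kt)  ⇒  t = ln(C₀/C) / k
t = ln(314/28.0) / 0.02840 = 2.417 / 0.02840 ≈ 85.1 hours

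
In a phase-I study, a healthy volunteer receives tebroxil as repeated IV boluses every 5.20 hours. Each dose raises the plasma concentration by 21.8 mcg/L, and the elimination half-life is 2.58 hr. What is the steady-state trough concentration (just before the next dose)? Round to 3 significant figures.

7.16 mcg/L

k = ln 2 / 2.58 = 0.2687 hr⁻¹
Fraction remaining after one interval: e^(−kτ) = e^(−0.2687 × 5.20) = 0.2473
R = 1 / (1 − 0.2473) = 1.329
Css,max = 21.8 × 1.329 = 28.96 mcg/L
Css,min = Css,max × e^(−kτ) = 28.96 × 0.2473 ≈ 7.16 mcg/L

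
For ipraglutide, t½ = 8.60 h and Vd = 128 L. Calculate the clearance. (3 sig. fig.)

k = ln 2 / t½ = ln 2 / 8.60 = 0.08060 h⁻¹
CL = k · V = 0.08060 × 128 ≈ 10.3 L/h

10.3 L/h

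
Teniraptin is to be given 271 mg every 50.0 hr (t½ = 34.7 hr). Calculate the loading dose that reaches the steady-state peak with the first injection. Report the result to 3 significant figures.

429 mg

k = ln 2 / 34.7 = 0.01998 hr⁻¹
Accumulation ratio R = 1 / (1 − e^(−kτ)) = 1 / (1 − e^(−0.01998×50.0)) = 1 / (1 − 0.3683) = 1.583
Loading dose = maintenance dose × R = 271 × 1.583 ≈ 429 mg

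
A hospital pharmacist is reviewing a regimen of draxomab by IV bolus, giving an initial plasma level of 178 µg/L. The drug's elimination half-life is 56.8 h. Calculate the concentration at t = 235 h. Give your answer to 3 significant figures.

k = ln 2 / 56.8 = 0.01220 h⁻¹
C(t) = C₀ e^(−kt) = 178 × e^(−0.01220 × 235) = 178 × e^(−2.868) = 178 × 0.05683 ≈ 10.1 µg/L

10.1 µg/L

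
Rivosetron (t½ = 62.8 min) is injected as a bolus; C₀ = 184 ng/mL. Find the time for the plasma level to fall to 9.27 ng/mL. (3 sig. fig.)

271 minutes

k = ln 2 / 62.8 = 0.01104 min⁻¹
C(t) = C₀ e^(−kt)  ⇒  t = ln(C₀/C) / k
t = ln(184/9.27) / 0.01104 = 2.988 / 0.01104 ≈ 271 minutes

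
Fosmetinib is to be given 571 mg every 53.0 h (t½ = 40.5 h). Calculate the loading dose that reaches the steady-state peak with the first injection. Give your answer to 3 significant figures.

k = ln 2 / 40.5 = 0.01711 h⁻¹
Accumulation ratio R = 1 / (1 − e^(−kτ)) = 1 / (1 − e^(−0.01711×53.0)) = 1 / (1 − 0.4037) = 1.677
Loading dose = maintenance dose × R = 571 × 1.677 ≈ 958 mg

958 mg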